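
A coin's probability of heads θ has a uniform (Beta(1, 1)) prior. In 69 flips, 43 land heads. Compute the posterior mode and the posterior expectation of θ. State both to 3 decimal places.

MAP = 0.623; posterior mean = 0.620

Posterior: Beta(1+43, 1+26) = Beta(44, 27).
Mode = (44−1)/(44+27−2) = 43/69 = 0.623.
With a flat prior the MAP equals the MLE, 43/69.
Mean = 44/(44+27) = 44/71 = 0.620.
The posterior is left-skewed, so the mode exceeds the mean.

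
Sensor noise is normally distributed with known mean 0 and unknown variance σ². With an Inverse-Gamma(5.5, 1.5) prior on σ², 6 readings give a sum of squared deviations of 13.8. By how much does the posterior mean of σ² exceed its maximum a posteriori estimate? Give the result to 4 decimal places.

0.2358

Posterior: Inverse-Gamma(shape = 5.5+6/2 = 8.5, scale = 1.5+13.8/2 = 8.4).
Mode = β/(α+1) = 8.4/9.5 = 0.8842.
Mean = β/(α−1) = 8.4/7.5 = 1.1200.
Difference = 1.1200 − 0.8842 = 0.2358.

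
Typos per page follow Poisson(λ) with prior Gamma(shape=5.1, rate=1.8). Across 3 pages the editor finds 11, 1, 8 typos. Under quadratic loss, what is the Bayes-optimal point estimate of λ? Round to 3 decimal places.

Σ counts = 20. Posterior: Gamma(shape = 5.1+20 = 25.1, rate = 1.8+3 = 4.8).
Mode = (α−1)/β = 24.1/4.8 = 5.021.
Mean = α/β = 25.1/4.8 = 5.229.
Quadratic loss ⇒ the optimal estimator is the posterior mean.

5.229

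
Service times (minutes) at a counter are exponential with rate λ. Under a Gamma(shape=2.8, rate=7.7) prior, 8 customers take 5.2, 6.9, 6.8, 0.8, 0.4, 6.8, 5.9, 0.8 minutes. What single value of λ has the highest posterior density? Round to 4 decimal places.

Σ times = 33.6. Posterior: Gamma(shape = 2.8+8 = 10.8, rate = 7.7+33.6 = 41.3).
Mode = (α−1)/β = 9.8/41.3 = 0.2373.
Mean = α/β = 10.8/41.3 = 0.2615.
This is the posterior mode — the MAP estimate.

0.2373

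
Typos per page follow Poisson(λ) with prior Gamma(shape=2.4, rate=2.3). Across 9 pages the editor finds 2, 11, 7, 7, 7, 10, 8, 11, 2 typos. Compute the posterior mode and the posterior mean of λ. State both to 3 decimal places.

λ_MAP = 5.876, E[λ|data] = 5.965

Σ counts = 65. Posterior: Gamma(shape = 2.4+65 = 67.4, rate = 2.3+9 = 11.3).
Mode = (α−1)/β = 66.4/11.3 = 5.876.
Mean = α/β = 67.4/11.3 = 5.965.
The mean is pulled above the mode by the posterior's right skew.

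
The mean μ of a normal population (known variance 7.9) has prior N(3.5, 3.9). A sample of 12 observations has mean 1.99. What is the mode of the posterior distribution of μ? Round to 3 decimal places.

2.208

Posterior for μ is Normal. Precision-weighted mean: (1/3.9·3.5 + 12/7.9·1.99) / (1/3.9 + 12/7.9) = 2.208.
A Normal posterior is symmetric, so mode = mean.
This is the posterior mode — the MAP estimate.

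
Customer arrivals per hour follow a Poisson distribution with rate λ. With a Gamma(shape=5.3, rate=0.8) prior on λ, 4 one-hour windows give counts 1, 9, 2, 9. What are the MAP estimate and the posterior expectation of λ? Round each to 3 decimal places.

Σ counts = 21. Posterior: Gamma(shape = 5.3+21 = 26.3, rate = 0.8+4 = 4.8).
Mode = (α−1)/β = 25.3/4.8 = 5.271.
Mean = α/β = 26.3/4.8 = 5.479.

MAP = 5.271, posterior mean = 5.479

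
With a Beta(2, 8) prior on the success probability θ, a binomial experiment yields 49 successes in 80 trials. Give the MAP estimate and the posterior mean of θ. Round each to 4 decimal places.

θ_MAP = 0.5682, E[θ|data] = 0.5667

Posterior: Beta(2+49, 8+31) = Beta(51, 39).
Mode = (51−1)/(51+39−2) = 50/88 = 0.5682.
Mean = 51/(51+39) = 51/90 = 0.5667.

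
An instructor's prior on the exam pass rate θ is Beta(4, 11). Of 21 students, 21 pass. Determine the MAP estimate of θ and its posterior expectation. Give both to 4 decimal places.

Posterior: Beta(4+21, 11+0) = Beta(25, 11).
Mode = (25−1)/(25+11−2) = 24/34 = 0.7059.
Mean = 25/(25+11) = 25/36 = 0.6944.

MAP estimate = 0.7059, posterior expectation = 0.6944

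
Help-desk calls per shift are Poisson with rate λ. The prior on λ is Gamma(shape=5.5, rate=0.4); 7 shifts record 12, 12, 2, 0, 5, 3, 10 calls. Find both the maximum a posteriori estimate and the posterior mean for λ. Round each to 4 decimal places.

Σ counts = 44. Posterior: Gamma(shape = 5.5+44 = 49.5, rate = 0.4+7 = 7.4).
Mode = (α−1)/β = 48.5/7.4 = 6.5541.
Mean = α/β = 49.5/7.4 = 6.6892.

MAP = 6.5541, posterior mean = 6.6892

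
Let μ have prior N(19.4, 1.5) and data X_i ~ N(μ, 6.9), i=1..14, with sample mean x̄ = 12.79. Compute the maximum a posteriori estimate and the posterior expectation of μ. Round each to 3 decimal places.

MAP = 14.425; posterior mean = 14.425

Posterior for μ is Normal. Precision-weighted mean: (1/1.5·19.4 + 14/6.9·12.79) / (1/1.5 + 14/6.9) = 14.425.
A Normal posterior is symmetric, so mode = mean.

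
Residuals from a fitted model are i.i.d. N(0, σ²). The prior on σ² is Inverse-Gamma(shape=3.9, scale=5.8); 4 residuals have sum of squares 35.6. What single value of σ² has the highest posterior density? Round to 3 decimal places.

3.420

Posterior: Inverse-Gamma(shape = 3.9+4/2 = 5.9, scale = 5.8+35.6/2 = 23.6).
Mode = β/(α+1) = 23.6/6.9 = 3.420.
Mean = β/(α−1) = 23.6/4.9 = 4.816.
This is the posterior mode — the MAP estimate.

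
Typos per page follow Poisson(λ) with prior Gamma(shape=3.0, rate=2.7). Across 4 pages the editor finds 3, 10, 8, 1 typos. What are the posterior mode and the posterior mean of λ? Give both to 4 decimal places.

Σ counts = 22. Posterior: Gamma(shape = 3.0+22 = 25.0, rate = 2.7+4 = 6.7).
Mode = (α−1)/β = 24.0/6.7 = 3.5821.
Mean = α/β = 25.0/6.7 = 3.7313.
Mean > mode: the posterior has a right tail.

MAP: 3.5821. Posterior mean: 3.7313.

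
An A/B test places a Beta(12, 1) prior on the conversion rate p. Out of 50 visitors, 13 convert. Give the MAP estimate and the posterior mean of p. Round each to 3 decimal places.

Posterior: Beta(12+13, 1+37) = Beta(25, 38).
Mode = (25−1)/(25+38−2) = 24/61 = 0.393.
Mean = 25/(25+38) = 25/63 = 0.397.
Right-skewed posterior ⇒ mode < mean.

MAP = 0.393, posterior mean = 0.397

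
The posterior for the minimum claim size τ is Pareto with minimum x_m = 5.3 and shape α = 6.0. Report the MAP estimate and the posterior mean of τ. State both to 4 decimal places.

The Pareto density is strictly decreasing on [x_m, ∞), so the mode is x_m = 5.3000.
Mean = α·x_m/(α−1) = 6.0·5.3/5.0 = 6.3600.
The posterior is right-skewed, so the mean exceeds the mode.

MAP estimate = 5.3000, posterior mean = 6.3600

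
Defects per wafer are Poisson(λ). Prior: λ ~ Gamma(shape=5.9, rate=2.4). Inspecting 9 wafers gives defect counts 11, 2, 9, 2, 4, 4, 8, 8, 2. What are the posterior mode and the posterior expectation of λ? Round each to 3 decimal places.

Σ counts = 50. Posterior: Gamma(shape = 5.9+50 = 55.9, rate = 2.4+9 = 11.4).
Mode = (α−1)/β = 54.9/11.4 = 4.816.
Mean = α/β = 55.9/11.4 = 4.904.

MAP: 4.816. Posterior mean: 4.904.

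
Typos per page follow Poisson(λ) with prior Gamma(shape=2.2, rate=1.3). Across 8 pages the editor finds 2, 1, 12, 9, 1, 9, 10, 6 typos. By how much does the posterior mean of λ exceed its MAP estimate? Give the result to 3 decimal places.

0.108

Σ counts = 50. Posterior: Gamma(shape = 2.2+50 = 52.2, rate = 1.3+8 = 9.3).
Mode = (α−1)/β = 51.2/9.3 = 5.505.
Mean = α/β = 52.2/9.3 = 5.613.
Difference = 5.613 − 5.505 = 0.108.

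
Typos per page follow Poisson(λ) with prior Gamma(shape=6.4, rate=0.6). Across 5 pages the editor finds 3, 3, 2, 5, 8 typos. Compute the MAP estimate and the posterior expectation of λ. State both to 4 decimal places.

Σ counts = 21. Posterior: Gamma(shape = 6.4+21 = 27.4, rate = 0.6+5 = 5.6).
Mode = (α−1)/β = 26.4/5.6 = 4.7143.
Mean = α/β = 27.4/5.6 = 4.8929.

MAP = 4.7143, posterior mean = 4.8929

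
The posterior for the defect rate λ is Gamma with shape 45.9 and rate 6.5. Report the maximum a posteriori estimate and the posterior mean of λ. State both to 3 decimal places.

maximum a posteriori estimate = 6.908, posterior mean = 7.062

Mode = (α−1)/β = 44.9/6.5 = 6.908.
Mean = α/β = 45.9/6.5 = 7.062.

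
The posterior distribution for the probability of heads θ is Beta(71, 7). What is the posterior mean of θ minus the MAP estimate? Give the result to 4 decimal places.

Mode = (71−1)/(71+7−2) = 70/76 = 0.9211.
Mean = 71/(71+7) = 71/78 = 0.9103.
Difference = 0.9103 − 0.9211 = -0.0108.

-0.0108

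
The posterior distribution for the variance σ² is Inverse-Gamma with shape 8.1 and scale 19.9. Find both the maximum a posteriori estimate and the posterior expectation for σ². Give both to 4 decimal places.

σ²_MAP = 2.1868, E[σ²|data] = 2.8028

Mode = β/(α+1) = 19.9/9.1 = 2.1868.
Mean = β/(α−1) = 19.9/7.1 = 2.8028.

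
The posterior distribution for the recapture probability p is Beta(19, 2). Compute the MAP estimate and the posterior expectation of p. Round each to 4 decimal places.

Mode = (19−1)/(19+2−2) = 18/19 = 0.9474.
Mean = 19/(19+2) = 19/21 = 0.9048.
Left-skewed posterior ⇒ mean < mode.

MAP estimate = 0.9474, posterior expectation = 0.9048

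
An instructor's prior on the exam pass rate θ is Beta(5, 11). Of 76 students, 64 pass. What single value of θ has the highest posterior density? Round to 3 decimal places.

Posterior: Beta(5+64, 11+12) = Beta(69, 23).
Mode = (69−1)/(69+23−2) = 68/90 = 0.756.
Mean = 69/(69+23) = 69/92 = 0.750.
This is the posterior mode — the MAP estimate.

0.756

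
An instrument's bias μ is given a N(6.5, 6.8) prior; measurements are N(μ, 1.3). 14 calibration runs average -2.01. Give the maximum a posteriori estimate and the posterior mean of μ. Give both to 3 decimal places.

Posterior for μ is Normal. Precision-weighted mean: (1/6.8·6.5 + 14/1.3·-2.01) / (1/6.8 + 14/1.3) = -1.895.
A Normal posterior is symmetric, so mode = mean.

μ_MAP = -1.895, E[μ|data] = -1.895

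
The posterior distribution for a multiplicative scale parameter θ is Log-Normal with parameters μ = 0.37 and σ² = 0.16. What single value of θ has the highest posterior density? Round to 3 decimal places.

1.234

Mode = exp(μ − σ²) = exp(0.21) = 1.234.
Mean = exp(μ + σ²/2) = exp(0.450) = 1.568.
This is the posterior mode — the MAP estimate.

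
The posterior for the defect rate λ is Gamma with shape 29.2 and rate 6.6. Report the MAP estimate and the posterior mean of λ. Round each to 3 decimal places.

MAP: 4.273. Posterior mean: 4.424.

Mode = (α−1)/β = 28.2/6.6 = 4.273.
Mean = α/β = 29.2/6.6 = 4.424.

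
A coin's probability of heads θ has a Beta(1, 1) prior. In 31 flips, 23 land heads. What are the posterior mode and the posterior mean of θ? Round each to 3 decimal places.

MAP: 0.742. Posterior mean: 0.727.

Posterior: Beta(1+23, 1+8) = Beta(24, 9).
Mode = (24−1)/(24+9−2) = 23/31 = 0.742.
Mean = 24/(24+9) = 24/33 = 0.727.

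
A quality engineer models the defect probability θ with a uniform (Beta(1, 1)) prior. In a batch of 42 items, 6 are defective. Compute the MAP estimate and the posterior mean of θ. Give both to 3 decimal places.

MAP = 0.143, posterior mean = 0.159

Posterior: Beta(1+6, 1+36) = Beta(7, 37).
Mode = (7−1)/(7+37−2) = 6/42 = 0.143.
Mean = 7/(7+37) = 7/44 = 0.159.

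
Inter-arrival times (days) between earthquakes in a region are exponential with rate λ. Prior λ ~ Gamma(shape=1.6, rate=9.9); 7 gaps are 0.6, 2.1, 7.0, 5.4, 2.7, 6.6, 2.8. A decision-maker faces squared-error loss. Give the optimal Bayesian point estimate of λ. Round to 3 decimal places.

0.232

Σ times = 27.2. Posterior: Gamma(shape = 1.6+7 = 8.6, rate = 9.9+27.2 = 37.1).
Mode = (α−1)/β = 7.6/37.1 = 0.205.
Mean = α/β = 8.6/37.1 = 0.232.
Squared-error loss ⇒ the optimal estimator is the posterior mean.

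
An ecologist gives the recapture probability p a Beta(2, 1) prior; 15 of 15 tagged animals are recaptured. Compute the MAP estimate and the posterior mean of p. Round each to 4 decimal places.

MAP = 1.0000; posterior mean = 0.9444

Posterior: Beta(2+15, 1+0) = Beta(17, 1).
Since β = 1 ≤ 1 and α > 1, the Beta density is monotone increasing on [0,1]; the mode is at 1.
Mean = 17/(17+1) = 0.9444.
Mode > mean: the posterior has a left tail.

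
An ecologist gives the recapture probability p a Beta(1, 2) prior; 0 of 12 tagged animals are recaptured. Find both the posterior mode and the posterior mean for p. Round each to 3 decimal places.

Posterior: Beta(1+0, 2+12) = Beta(1, 14).
Since α = 1 ≤ 1 and β > 1, the Beta density is monotone decreasing on [0,1]; the mode is at 0.
Mean = 1/(1+14) = 0.067.
The mean is pulled above the mode by the posterior's right skew.

p_MAP = 0.000, E[p|data] = 0.067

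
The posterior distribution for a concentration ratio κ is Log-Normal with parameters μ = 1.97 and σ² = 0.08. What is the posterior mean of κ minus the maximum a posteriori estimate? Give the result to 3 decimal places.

Mode = exp(μ − σ²) = exp(1.89) = 6.619.
Mean = exp(μ + σ²/2) = exp(2.010) = 7.463.
Difference = 7.463 − 6.619 = 0.844.
The mean is pulled above the mode by the posterior's right skew.

0.844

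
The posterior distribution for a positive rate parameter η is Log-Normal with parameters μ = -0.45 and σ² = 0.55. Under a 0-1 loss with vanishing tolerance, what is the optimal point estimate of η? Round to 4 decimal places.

Mode = exp(μ − σ²) = exp(-1.00) = 0.3679.
Mean = exp(μ + σ²/2) = exp(-0.175) = 0.8395.
This is the posterior mode — the MAP estimate.

0.3679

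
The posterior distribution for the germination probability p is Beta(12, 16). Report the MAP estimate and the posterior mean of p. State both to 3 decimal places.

Mode = (12−1)/(12+16−2) = 11/26 = 0.423.
Mean = 12/(12+16) = 12/28 = 0.429.

MAP = 0.423; posterior mean = 0.429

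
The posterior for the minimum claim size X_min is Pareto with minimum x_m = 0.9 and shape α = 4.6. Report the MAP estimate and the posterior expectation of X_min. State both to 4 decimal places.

The Pareto density is strictly decreasing on [x_m, ∞), so the mode is x_m = 0.9000.
Mean = α·x_m/(α−1) = 4.6·0.9/3.6 = 1.1500.

MAP estimate = 0.9000, posterior expectation = 1.1500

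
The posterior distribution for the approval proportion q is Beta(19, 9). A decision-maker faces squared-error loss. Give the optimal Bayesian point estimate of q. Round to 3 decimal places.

Mode = (19−1)/(19+9−2) = 18/26 = 0.692.
Mean = 19/(19+9) = 19/28 = 0.679.
Squared-error loss ⇒ the optimal estimator is the posterior mean.

0.679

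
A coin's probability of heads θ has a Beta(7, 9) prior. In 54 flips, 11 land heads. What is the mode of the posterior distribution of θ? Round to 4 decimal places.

Posterior: Beta(7+11, 9+43) = Beta(18, 52).
Mode = (18−1)/(18+52−2) = 17/68 = 0.2500.
Mean = 18/(18+52) = 18/70 = 0.2571.
This is the posterior mode — the MAP estimate.

0.2500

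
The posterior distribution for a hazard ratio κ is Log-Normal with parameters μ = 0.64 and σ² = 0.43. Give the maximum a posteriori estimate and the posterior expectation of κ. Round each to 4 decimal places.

MAP = 1.2337; posterior mean = 2.3514

Mode = exp(μ − σ²) = exp(0.21) = 1.2337.
Mean = exp(μ + σ²/2) = exp(0.855) = 2.3514.
Mean > mode: the posterior has a right tail.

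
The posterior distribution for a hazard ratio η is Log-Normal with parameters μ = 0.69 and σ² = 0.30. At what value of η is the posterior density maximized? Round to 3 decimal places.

1.477

Mode = exp(μ − σ²) = exp(0.39) = 1.477.
Mean = exp(μ + σ²/2) = exp(0.840) = 2.316.
This is the posterior mode — the MAP estimate.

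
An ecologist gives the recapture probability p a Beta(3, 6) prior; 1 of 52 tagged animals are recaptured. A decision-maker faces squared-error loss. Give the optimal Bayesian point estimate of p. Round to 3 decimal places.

0.066

Posterior: Beta(3+1, 6+51) = Beta(4, 57).
Mode = (4−1)/(4+57−2) = 3/59 = 0.051.
Mean = 4/(4+57) = 4/61 = 0.066.
Squared-error loss ⇒ the optimal estimator is the posterior mean.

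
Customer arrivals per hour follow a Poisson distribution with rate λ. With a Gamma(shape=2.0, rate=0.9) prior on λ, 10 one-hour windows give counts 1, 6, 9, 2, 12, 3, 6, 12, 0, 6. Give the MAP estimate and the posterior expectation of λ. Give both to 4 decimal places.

MAP estimate = 5.3211, posterior expectation = 5.4128

Σ counts = 57. Posterior: Gamma(shape = 2.0+57 = 59.0, rate = 0.9+10 = 10.9).
Mode = (α−1)/β = 58.0/10.9 = 5.3211.
Mean = α/β = 59.0/10.9 = 5.4128.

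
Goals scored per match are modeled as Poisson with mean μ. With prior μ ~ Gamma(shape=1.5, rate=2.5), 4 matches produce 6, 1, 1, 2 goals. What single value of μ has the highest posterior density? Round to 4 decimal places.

Σ counts = 10. Posterior: Gamma(shape = 1.5+10 = 11.5, rate = 2.5+4 = 6.5).
Mode = (α−1)/β = 10.5/6.5 = 1.6154.
Mean = α/β = 11.5/6.5 = 1.7692.
This is the posterior mode — the MAP estimate.

1.6154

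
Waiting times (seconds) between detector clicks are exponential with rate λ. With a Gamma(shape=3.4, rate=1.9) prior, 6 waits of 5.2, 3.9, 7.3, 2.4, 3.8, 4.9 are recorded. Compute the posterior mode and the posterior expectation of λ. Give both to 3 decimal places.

λ_MAP = 0.286, E[λ|data] = 0.320

Σ times = 27.5. Posterior: Gamma(shape = 3.4+6 = 9.4, rate = 1.9+27.5 = 29.4).
Mode = (α−1)/β = 8.4/29.4 = 0.286.
Mean = α/β = 9.4/29.4 = 0.320.
Mean > mode: the posterior has a right tail.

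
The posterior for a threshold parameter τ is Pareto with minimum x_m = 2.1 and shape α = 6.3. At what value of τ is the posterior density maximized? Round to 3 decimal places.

The Pareto density is strictly decreasing on [x_m, ∞), so the mode is x_m = 2.100.
Mean = α·x_m/(α−1) = 6.3·2.1/5.3 = 2.496.
This is the posterior mode — the MAP estimate.

2.100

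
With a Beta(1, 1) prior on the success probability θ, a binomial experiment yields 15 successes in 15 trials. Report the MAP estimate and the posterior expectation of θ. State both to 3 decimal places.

θ_MAP = 1.000, E[θ|data] = 0.941

Posterior: Beta(1+15, 1+0) = Beta(16, 1).
Since β = 1 ≤ 1 and α > 1, the Beta density is monotone increasing on [0,1]; the mode is at 1.
Mean = 16/(16+1) = 0.941.
Left-skewed posterior ⇒ mean < mode.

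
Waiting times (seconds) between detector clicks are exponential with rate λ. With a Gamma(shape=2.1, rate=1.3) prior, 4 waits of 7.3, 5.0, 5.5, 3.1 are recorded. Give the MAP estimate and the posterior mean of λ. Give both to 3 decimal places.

Σ times = 20.9. Posterior: Gamma(shape = 2.1+4 = 6.1, rate = 1.3+20.9 = 22.2).
Mode = (α−1)/β = 5.1/22.2 = 0.230.
Mean = α/β = 6.1/22.2 = 0.275.

λ_MAP = 0.230, E[λ|data] = 0.275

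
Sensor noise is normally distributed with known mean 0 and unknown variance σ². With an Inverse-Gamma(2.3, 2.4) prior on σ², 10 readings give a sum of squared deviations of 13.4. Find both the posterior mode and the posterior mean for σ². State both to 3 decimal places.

Posterior: Inverse-Gamma(shape = 2.3+10/2 = 7.3, scale = 2.4+13.4/2 = 9.1).
Mode = β/(α+1) = 9.1/8.3 = 1.096.
Mean = β/(α−1) = 9.1/6.3 = 1.444.

σ²_MAP = 1.096, E[σ²|data] = 1.444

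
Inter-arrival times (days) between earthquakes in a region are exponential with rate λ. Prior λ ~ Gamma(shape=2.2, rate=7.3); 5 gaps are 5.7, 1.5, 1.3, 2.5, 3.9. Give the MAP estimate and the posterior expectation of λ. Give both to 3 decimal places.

MAP = 0.279; posterior mean = 0.324

Σ times = 14.9. Posterior: Gamma(shape = 2.2+5 = 7.2, rate = 7.3+14.9 = 22.2).
Mode = (α−1)/β = 6.2/22.2 = 0.279.
Mean = α/β = 7.2/22.2 = 0.324.
Right-skewed posterior ⇒ mode < mean.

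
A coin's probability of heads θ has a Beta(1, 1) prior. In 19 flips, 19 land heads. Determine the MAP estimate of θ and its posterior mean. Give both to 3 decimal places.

MAP estimate = 1.000, posterior mean = 0.952

Posterior: Beta(1+19, 1+0) = Beta(20, 1).
Since β = 1 ≤ 1 and α > 1, the Beta density is monotone increasing on [0,1]; the mode is at 1.
Mean = 20/(20+1) = 0.952.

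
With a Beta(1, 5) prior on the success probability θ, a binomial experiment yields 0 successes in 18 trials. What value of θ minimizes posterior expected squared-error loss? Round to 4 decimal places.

Posterior: Beta(1+0, 5+18) = Beta(1, 23).
Since α = 1 ≤ 1 and β > 1, the Beta density is monotone decreasing on [0,1]; the mode is at 0.
Mean = 1/(1+23) = 0.0417.
Squared-error loss ⇒ the optimal estimator is the posterior mean.

0.0417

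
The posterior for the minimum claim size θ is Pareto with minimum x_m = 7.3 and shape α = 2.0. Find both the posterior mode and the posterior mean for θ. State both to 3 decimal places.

MAP: 7.300. Posterior mean: 14.600.

The Pareto density is strictly decreasing on [x_m, ∞), so the mode is x_m = 7.300.
Mean = α·x_m/(α−1) = 2.0·7.3/1.0 = 14.600.
The mean is pulled above the mode by the posterior's right skew.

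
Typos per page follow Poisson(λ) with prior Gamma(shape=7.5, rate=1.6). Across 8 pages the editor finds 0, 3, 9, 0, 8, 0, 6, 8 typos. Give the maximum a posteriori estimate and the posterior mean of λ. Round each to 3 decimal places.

MAP = 4.219; posterior mean = 4.323

Σ counts = 34. Posterior: Gamma(shape = 7.5+34 = 41.5, rate = 1.6+8 = 9.6).
Mode = (α−1)/β = 40.5/9.6 = 4.219.
Mean = α/β = 41.5/9.6 = 4.323.
The mean is pulled above the mode by the posterior's right skew.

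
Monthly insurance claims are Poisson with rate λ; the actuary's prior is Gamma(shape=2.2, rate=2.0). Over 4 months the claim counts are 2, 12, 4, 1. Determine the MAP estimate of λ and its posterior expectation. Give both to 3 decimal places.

λ_MAP = 3.367, E[λ|data] = 3.533

Σ counts = 19. Posterior: Gamma(shape = 2.2+19 = 21.2, rate = 2.0+4 = 6.0).
Mode = (α−1)/β = 20.2/6.0 = 3.367.
Mean = α/β = 21.2/6.0 = 3.533.
Right-skewed posterior ⇒ mode < mean.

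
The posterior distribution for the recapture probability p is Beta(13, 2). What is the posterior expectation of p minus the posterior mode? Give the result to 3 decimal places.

-0.056

Mode = (13−1)/(13+2−2) = 12/13 = 0.923.
Mean = 13/(13+2) = 13/15 = 0.867.
Difference = 0.867 − 0.923 = -0.056.
The posterior is left-skewed, so the mode exceeds the mean.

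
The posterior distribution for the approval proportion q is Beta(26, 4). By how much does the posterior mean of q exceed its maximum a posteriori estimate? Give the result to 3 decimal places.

Mode = (26−1)/(26+4−2) = 25/28 = 0.893.
Mean = 26/(26+4) = 26/30 = 0.867.
Difference = 0.867 − 0.893 = -0.026.
Mode > mean: the posterior has a left tail.

-0.026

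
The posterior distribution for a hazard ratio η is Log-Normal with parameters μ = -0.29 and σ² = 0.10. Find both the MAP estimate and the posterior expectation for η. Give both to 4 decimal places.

Mode = exp(μ − σ²) = exp(-0.39) = 0.6771.
Mean = exp(μ + σ²/2) = exp(-0.240) = 0.7866.

MAP estimate = 0.6771, posterior expectation = 0.7866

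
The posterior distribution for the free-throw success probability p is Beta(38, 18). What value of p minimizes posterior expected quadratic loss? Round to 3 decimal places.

0.679

Mode = (38−1)/(38+18−2) = 37/54 = 0.685.
Mean = 38/(38+18) = 38/56 = 0.679.
Quadratic loss ⇒ the optimal estimator is the posterior mean.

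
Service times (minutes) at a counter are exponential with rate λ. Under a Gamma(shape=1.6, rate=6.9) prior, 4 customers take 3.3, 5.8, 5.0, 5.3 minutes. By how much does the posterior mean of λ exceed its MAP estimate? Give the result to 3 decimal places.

Σ times = 19.4. Posterior: Gamma(shape = 1.6+4 = 5.6, rate = 6.9+19.4 = 26.3).
Mode = (α−1)/β = 4.6/26.3 = 0.175.
Mean = α/β = 5.6/26.3 = 0.213.
Difference = 0.213 − 0.175 = 0.038.
Right-skewed posterior ⇒ mode < mean.

0.038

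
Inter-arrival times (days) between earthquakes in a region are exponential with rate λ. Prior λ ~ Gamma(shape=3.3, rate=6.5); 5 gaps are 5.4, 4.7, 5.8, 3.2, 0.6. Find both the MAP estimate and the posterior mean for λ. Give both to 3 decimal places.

Σ times = 19.7. Posterior: Gamma(shape = 3.3+5 = 8.3, rate = 6.5+19.7 = 26.2).
Mode = (α−1)/β = 7.3/26.2 = 0.279.
Mean = α/β = 8.3/26.2 = 0.317.

MAP = 0.279, posterior mean = 0.317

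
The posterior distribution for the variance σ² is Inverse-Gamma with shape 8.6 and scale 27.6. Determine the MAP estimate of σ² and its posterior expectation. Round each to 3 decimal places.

Mode = β/(α+1) = 27.6/9.6 = 2.875.
Mean = β/(α−1) = 27.6/7.6 = 3.632.
Right-skewed posterior ⇒ mode < mean.

MAP = 2.875; posterior mean = 3.632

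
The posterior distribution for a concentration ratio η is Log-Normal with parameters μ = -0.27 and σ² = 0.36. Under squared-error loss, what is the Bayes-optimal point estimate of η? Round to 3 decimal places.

Mode = exp(μ − σ²) = exp(-0.63) = 0.533.
Mean = exp(μ + σ²/2) = exp(-0.090) = 0.914.
Squared-error loss ⇒ the optimal estimator is the posterior mean.

0.914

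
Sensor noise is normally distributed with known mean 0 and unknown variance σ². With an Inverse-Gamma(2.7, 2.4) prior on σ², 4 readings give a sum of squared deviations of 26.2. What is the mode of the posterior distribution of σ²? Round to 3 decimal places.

Posterior: Inverse-Gamma(shape = 2.7+4/2 = 4.7, scale = 2.4+26.2/2 = 15.5).
Mode = β/(α+1) = 15.5/5.7 = 2.719.
Mean = β/(α−1) = 15.5/3.7 = 4.189.
This is the posterior mode — the MAP estimate.

2.719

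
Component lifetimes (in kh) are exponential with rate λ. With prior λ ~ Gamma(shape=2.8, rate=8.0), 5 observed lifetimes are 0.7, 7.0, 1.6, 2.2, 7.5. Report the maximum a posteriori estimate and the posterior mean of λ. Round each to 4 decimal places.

maximum a posteriori estimate = 0.2519, posterior mean = 0.2889

Σ times = 19.0. Posterior: Gamma(shape = 2.8+5 = 7.8, rate = 8.0+19.0 = 27.0).
Mode = (α−1)/β = 6.8/27.0 = 0.2519.
Mean = α/β = 7.8/27.0 = 0.2889.
The posterior is right-skewed, so the mean exceeds the mode.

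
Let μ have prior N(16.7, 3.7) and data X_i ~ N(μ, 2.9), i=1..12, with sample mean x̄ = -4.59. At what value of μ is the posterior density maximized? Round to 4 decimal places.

-3.2847

Posterior for μ is Normal. Precision-weighted mean: (1/3.7·16.7 + 12/2.9·-4.59) / (1/3.7 + 12/2.9) = -3.2847.
A Normal posterior is symmetric, so mode = mean.
This is the posterior mode — the MAP estimate.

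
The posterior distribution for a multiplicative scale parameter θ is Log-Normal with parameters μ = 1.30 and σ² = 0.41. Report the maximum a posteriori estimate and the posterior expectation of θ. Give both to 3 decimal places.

Mode = exp(μ − σ²) = exp(0.89) = 2.435.
Mean = exp(μ + σ²/2) = exp(1.505) = 4.504.
The mean is pulled above the mode by the posterior's right skew.

MAP = 2.435; posterior mean = 4.504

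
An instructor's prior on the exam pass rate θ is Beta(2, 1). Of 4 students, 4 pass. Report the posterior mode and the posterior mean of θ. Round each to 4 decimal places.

θ_MAP = 1.0000, E[θ|data] = 0.8571

Posterior: Beta(2+4, 1+0) = Beta(6, 1).
Since β = 1 ≤ 1 and α > 1, the Beta density is monotone increasing on [0,1]; the mode is at 1.
Mean = 6/(6+1) = 0.8571.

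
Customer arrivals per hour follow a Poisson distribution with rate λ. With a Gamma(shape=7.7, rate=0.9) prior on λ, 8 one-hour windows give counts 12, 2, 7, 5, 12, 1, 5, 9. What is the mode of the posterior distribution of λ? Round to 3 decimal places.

Σ counts = 53. Posterior: Gamma(shape = 7.7+53 = 60.7, rate = 0.9+8 = 8.9).
Mode = (α−1)/β = 59.7/8.9 = 6.708.
Mean = α/β = 60.7/8.9 = 6.820.
This is the posterior mode — the MAP estimate.

6.708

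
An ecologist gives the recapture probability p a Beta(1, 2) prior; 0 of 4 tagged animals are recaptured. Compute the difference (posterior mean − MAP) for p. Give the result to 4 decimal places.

0.1429

Posterior: Beta(1+0, 2+4) = Beta(1, 6).
Since α = 1 ≤ 1 and β > 1, the Beta density is monotone decreasing on [0,1]; the mode is at 0.
Mean = 1/(1+6) = 0.1429.
Difference = 0.1429 − 0.0000 = 0.1429.
Right-skewed posterior ⇒ mode < mean.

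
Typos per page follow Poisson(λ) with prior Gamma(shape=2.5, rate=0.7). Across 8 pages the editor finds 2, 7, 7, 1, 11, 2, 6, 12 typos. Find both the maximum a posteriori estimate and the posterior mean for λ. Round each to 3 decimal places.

Σ counts = 48. Posterior: Gamma(shape = 2.5+48 = 50.5, rate = 0.7+8 = 8.7).
Mode = (α−1)/β = 49.5/8.7 = 5.690.
Mean = α/β = 50.5/8.7 = 5.805.

MAP: 5.690. Posterior mean: 5.805.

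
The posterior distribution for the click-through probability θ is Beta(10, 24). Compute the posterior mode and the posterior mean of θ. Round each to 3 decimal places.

posterior mode = 0.281, posterior mean = 0.294

Mode = (10−1)/(10+24−2) = 9/32 = 0.281.
Mean = 10/(10+24) = 10/34 = 0.294.
Mean > mode: the posterior has a right tail.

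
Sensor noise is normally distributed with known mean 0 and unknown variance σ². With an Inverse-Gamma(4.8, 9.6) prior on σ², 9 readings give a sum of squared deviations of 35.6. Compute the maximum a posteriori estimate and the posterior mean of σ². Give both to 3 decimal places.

MAP = 2.660, posterior mean = 3.301

Posterior: Inverse-Gamma(shape = 4.8+9/2 = 9.3, scale = 9.6+35.6/2 = 27.4).
Mode = β/(α+1) = 27.4/10.3 = 2.660.
Mean = β/(α−1) = 27.4/8.3 = 3.301.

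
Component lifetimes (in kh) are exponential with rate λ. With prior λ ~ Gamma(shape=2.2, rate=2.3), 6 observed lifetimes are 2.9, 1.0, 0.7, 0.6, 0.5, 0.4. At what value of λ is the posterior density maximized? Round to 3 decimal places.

Σ times = 6.1. Posterior: Gamma(shape = 2.2+6 = 8.2, rate = 2.3+6.1 = 8.4).
Mode = (α−1)/β = 7.2/8.4 = 0.857.
Mean = α/β = 8.2/8.4 = 0.976.
This is the posterior mode — the MAP estimate.

0.857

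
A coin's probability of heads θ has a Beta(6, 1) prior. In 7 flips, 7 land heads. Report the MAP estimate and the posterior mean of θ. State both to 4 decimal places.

MAP estimate = 1.0000, posterior mean = 0.9286

Posterior: Beta(6+7, 1+0) = Beta(13, 1).
Since β = 1 ≤ 1 and α > 1, the Beta density is monotone increasing on [0,1]; the mode is at 1.
Mean = 13/(13+1) = 0.9286.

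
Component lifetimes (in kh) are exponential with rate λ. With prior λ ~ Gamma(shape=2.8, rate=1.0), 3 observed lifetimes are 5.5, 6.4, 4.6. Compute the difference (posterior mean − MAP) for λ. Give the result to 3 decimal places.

Σ times = 16.5. Posterior: Gamma(shape = 2.8+3 = 5.8, rate = 1.0+16.5 = 17.5).
Mode = (α−1)/β = 4.8/17.5 = 0.274.
Mean = α/β = 5.8/17.5 = 0.331.
Difference = 0.331 − 0.274 = 0.057.

0.057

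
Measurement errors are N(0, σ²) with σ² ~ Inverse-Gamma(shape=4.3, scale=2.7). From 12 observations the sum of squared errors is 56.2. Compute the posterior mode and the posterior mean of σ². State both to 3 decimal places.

σ²_MAP = 2.726, E[σ²|data] = 3.312

Posterior: Inverse-Gamma(shape = 4.3+12/2 = 10.3, scale = 2.7+56.2/2 = 30.8).
Mode = β/(α+1) = 30.8/11.3 = 2.726.
Mean = β/(α−1) = 30.8/9.3 = 3.312.
The mean is pulled above the mode by the posterior's right skew.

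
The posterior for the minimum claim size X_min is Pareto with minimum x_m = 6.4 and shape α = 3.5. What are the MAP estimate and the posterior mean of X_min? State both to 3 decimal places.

The Pareto density is strictly decreasing on [x_m, ∞), so the mode is x_m = 6.400.
Mean = α·x_m/(α−1) = 3.5·6.4/2.5 = 8.960.
Right-skewed posterior ⇒ mode < mean.

MAP: 6.400. Posterior mean: 8.960.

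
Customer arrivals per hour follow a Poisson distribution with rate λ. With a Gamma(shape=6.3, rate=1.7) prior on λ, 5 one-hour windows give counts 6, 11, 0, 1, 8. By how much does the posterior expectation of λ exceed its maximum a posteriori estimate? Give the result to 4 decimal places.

0.1493

Σ counts = 26. Posterior: Gamma(shape = 6.3+26 = 32.3, rate = 1.7+5 = 6.7).
Mode = (α−1)/β = 31.3/6.7 = 4.6716.
Mean = α/β = 32.3/6.7 = 4.8209.
Difference = 4.8209 − 4.6716 = 0.1493.
Mean > mode: the posterior has a right tail.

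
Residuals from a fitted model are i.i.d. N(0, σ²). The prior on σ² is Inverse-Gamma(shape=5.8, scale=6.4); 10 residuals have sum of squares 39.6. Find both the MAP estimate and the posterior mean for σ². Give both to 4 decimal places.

MAP estimate = 2.2203, posterior mean = 2.6735

Posterior: Inverse-Gamma(shape = 5.8+10/2 = 10.8, scale = 6.4+39.6/2 = 26.2).
Mode = β/(α+1) = 26.2/11.8 = 2.2203.
Mean = β/(α−1) = 26.2/9.8 = 2.6735.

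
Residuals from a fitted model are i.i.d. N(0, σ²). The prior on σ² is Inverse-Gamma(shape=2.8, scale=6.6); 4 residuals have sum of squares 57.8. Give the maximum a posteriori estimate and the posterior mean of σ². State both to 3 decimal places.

MAP = 6.121; posterior mean = 9.342

Posterior: Inverse-Gamma(shape = 2.8+4/2 = 4.8, scale = 6.6+57.8/2 = 35.5).
Mode = β/(α+1) = 35.5/5.8 = 6.121.
Mean = β/(α−1) = 35.5/3.8 = 9.342.
The posterior is right-skewed, so the mean exceeds the mode.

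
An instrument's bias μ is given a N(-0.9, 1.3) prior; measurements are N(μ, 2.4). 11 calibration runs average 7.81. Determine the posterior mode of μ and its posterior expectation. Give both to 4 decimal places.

MAP = 6.5583, posterior mean = 6.5583

Posterior for μ is Normal. Precision-weighted mean: (1/1.3·-0.9 + 11/2.4·7.81) / (1/1.3 + 11/2.4) = 6.5583.
A Normal posterior is symmetric, so mode = mean.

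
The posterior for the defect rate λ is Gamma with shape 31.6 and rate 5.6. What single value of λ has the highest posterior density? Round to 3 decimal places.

5.464

Mode = (α−1)/β = 30.6/5.6 = 5.464.
Mean = α/β = 31.6/5.6 = 5.643.
This is the posterior mode — the MAP estimate.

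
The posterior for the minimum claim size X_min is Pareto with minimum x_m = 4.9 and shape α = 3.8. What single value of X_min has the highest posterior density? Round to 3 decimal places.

The Pareto density is strictly decreasing on [x_m, ∞), so the mode is x_m = 4.900.
Mean = α·x_m/(α−1) = 3.8·4.9/2.8 = 6.650.
This is the posterior mode — the MAP estimate.

4.900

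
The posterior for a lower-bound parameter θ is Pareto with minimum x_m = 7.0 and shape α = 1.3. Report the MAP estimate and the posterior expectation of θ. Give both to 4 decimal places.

MAP estimate = 7.0000, posterior expectation = 30.3333

The Pareto density is strictly decreasing on [x_m, ∞), so the mode is x_m = 7.0000.
Mean = α·x_m/(α−1) = 1.3·7.0/0.3 = 30.3333.
Right-skewed posterior ⇒ mode < mean.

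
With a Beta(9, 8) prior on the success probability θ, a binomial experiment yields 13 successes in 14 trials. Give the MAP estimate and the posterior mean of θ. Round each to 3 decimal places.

Posterior: Beta(9+13, 8+1) = Beta(22, 9).
Mode = (22−1)/(22+9−2) = 21/29 = 0.724.
Mean = 22/(22+9) = 22/31 = 0.710.

MAP: 0.724. Posterior mean: 0.710.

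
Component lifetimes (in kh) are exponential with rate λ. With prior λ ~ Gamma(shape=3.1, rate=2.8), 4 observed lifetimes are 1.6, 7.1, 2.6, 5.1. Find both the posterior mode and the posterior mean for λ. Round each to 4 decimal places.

Σ times = 16.4. Posterior: Gamma(shape = 3.1+4 = 7.1, rate = 2.8+16.4 = 19.2).
Mode = (α−1)/β = 6.1/19.2 = 0.3177.
Mean = α/β = 7.1/19.2 = 0.3698.
The posterior is right-skewed, so the mean exceeds the mode.

posterior mode = 0.3177, posterior mean = 0.3698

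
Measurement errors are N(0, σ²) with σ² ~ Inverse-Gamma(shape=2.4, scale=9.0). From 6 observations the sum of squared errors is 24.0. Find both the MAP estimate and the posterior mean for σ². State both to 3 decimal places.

Posterior: Inverse-Gamma(shape = 2.4+6/2 = 5.4, scale = 9.0+24.0/2 = 21.0).
Mode = β/(α+1) = 21.0/6.4 = 3.281.
Mean = β/(α−1) = 21.0/4.4 = 4.773.

σ²_MAP = 3.281, E[σ²|data] = 4.773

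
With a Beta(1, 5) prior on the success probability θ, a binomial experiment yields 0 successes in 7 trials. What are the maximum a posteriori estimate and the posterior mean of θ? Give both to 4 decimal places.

Posterior: Beta(1+0, 5+7) = Beta(1, 12).
Since α = 1 ≤ 1 and β > 1, the Beta density is monotone decreasing on [0,1]; the mode is at 0.
Mean = 1/(1+12) = 0.0769.

maximum a posteriori estimate = 0.0000, posterior mean = 0.0769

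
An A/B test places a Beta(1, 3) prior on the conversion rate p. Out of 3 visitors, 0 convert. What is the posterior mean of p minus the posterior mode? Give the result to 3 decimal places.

0.143

Posterior: Beta(1+0, 3+3) = Beta(1, 6).
Since α = 1 ≤ 1 and β > 1, the Beta density is monotone decreasing on [0,1]; the mode is at 0.
Mean = 1/(1+6) = 0.143.
Difference = 0.143 − 0.000 = 0.143.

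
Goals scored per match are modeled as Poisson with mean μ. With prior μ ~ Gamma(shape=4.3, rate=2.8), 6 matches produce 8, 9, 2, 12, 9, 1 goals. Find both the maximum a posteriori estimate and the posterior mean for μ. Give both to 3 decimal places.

Σ counts = 41. Posterior: Gamma(shape = 4.3+41 = 45.3, rate = 2.8+6 = 8.8).
Mode = (α−1)/β = 44.3/8.8 = 5.034.
Mean = α/β = 45.3/8.8 = 5.148.
The posterior is right-skewed, so the mean exceeds the mode.

MAP = 5.034, posterior mean = 5.148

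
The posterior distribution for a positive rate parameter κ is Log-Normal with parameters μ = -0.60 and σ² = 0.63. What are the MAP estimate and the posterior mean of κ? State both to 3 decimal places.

MAP = 0.292; posterior mean = 0.752

Mode = exp(μ − σ²) = exp(-1.23) = 0.292.
Mean = exp(μ + σ²/2) = exp(-0.285) = 0.752.
Right-skewed posterior ⇒ mode < mean.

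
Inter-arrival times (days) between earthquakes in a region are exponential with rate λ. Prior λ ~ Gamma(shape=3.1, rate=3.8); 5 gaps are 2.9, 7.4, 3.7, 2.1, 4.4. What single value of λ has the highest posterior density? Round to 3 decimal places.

0.292

Σ times = 20.5. Posterior: Gamma(shape = 3.1+5 = 8.1, rate = 3.8+20.5 = 24.3).
Mode = (α−1)/β = 7.1/24.3 = 0.292.
Mean = α/β = 8.1/24.3 = 0.333.
This is the posterior mode — the MAP estimate.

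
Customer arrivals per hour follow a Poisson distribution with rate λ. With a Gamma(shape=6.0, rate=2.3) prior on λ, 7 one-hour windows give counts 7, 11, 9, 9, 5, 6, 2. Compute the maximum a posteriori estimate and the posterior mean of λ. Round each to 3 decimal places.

Σ counts = 49. Posterior: Gamma(shape = 6.0+49 = 55.0, rate = 2.3+7 = 9.3).
Mode = (α−1)/β = 54.0/9.3 = 5.806.
Mean = α/β = 55.0/9.3 = 5.914.

λ_MAP = 5.806, E[λ|data] = 5.914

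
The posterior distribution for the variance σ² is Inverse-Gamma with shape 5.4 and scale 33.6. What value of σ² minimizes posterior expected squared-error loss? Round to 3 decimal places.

7.636

Mode = β/(α+1) = 33.6/6.4 = 5.250.
Mean = β/(α−1) = 33.6/4.4 = 7.636.
Squared-error loss ⇒ the optimal estimator is the posterior mean.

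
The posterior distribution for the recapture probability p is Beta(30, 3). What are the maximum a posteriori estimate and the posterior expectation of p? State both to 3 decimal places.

Mode = (30−1)/(30+3−2) = 29/31 = 0.935.
Mean = 30/(30+3) = 30/33 = 0.909.

maximum a posteriori estimate = 0.935, posterior expectation = 0.909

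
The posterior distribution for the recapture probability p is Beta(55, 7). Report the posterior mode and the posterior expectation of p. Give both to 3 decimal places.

p_MAP = 0.900, E[p|data] = 0.887

Mode = (55−1)/(55+7−2) = 54/60 = 0.900.
Mean = 55/(55+7) = 55/62 = 0.887.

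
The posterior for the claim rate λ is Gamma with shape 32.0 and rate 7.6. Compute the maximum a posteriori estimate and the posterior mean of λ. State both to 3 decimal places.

MAP = 4.079, posterior mean = 4.211

Mode = (α−1)/β = 31.0/7.6 = 4.079.
Mean = α/β = 32.0/7.6 = 4.211.
Mean > mode: the posterior has a right tail.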